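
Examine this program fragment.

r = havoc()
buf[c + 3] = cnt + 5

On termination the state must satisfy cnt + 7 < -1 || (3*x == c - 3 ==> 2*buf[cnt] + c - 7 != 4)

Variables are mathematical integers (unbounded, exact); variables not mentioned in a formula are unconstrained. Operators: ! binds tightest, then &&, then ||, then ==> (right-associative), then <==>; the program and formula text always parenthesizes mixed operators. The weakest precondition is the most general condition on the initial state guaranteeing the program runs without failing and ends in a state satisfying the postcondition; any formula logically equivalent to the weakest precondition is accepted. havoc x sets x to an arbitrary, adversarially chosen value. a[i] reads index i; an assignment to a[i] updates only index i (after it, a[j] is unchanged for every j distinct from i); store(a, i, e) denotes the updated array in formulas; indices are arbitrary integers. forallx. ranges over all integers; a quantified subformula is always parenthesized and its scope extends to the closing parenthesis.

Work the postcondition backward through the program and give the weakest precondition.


Working backward. After the program, the postcondition cnt + 7 < -1 || (3*x == c - 3 ==> 2*buf[cnt] + c - 7 != 4) must hold; in canonical form it is cnt < -8 || (3*x == c - 3 ==> 2*buf[cnt] + c != 11).
Before buf[c + 3] := cnt + 5: cnt < -8 || (3*x == c - 3 ==> 2*store(buf, c + 3, cnt + 5)[cnt] + c != 11)
Before havoc r: cnt < -8 || (3*x == c - 3 ==> 2*store(buf, c + 3, cnt + 5)[cnt] + c != 11)
Answer: WP = cnt < -8 || (3*x == c - 3 ==> 2*store(buf, c + 3, cnt + 5)[cnt] + c != 11)


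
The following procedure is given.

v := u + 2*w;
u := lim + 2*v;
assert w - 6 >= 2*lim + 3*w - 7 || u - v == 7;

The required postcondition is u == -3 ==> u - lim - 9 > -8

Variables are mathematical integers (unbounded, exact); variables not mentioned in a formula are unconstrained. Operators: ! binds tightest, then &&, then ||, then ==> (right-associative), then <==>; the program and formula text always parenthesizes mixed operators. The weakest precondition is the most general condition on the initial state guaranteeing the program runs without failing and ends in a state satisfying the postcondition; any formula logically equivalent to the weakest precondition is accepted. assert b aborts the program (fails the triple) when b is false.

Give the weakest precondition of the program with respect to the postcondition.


Working backward. After the program, the postcondition u == -3 ==> u - lim - 9 > -8 must hold; in canonical form it is u == -3 ==> u > lim + 1.
Before assert w - 6 >= 2*lim + 3*w - 7 || u - v == 7: (2*lim + 2*w <= 1 || u == v + 7) && (u == -3 ==> u > lim + 1)
Before u := lim + 2*v: (2*lim + 2*w <= 1 || lim + v == 7) && (lim + 2*v == -3 ==> 2*v > 1)
Before v := u + 2*w: (2*lim + 2*w <= 1 || lim + u + 2*w == 7) && (lim + 2*u + 4*w == -3 ==> 2*u + 4*w > 1)
Answer: WP = (2*lim + 2*w <= 1 || lim + u + 2*w == 7) && (lim + 2*u + 4*w == -3 ==> 2*u + 4*w > 1)


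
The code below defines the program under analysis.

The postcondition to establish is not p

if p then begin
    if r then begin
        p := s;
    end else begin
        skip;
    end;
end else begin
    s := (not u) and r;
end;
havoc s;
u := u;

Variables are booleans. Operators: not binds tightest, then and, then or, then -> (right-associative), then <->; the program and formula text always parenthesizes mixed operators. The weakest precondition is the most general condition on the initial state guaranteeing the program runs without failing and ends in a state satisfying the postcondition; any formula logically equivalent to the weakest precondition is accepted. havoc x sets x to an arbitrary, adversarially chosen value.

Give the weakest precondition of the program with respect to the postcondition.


Working backward. After the program, not p must hold.
Before u := u: not p
Before havoc s: not p
Then branch requires (r -> (not s)) and ((not r) -> (not p)); else branch requires not p.
Before the if: p -> ((r -> (not s)) and ((not r) -> (not p)))
Answer: WP = p -> ((r -> (not s)) and ((not r) -> (not p)))


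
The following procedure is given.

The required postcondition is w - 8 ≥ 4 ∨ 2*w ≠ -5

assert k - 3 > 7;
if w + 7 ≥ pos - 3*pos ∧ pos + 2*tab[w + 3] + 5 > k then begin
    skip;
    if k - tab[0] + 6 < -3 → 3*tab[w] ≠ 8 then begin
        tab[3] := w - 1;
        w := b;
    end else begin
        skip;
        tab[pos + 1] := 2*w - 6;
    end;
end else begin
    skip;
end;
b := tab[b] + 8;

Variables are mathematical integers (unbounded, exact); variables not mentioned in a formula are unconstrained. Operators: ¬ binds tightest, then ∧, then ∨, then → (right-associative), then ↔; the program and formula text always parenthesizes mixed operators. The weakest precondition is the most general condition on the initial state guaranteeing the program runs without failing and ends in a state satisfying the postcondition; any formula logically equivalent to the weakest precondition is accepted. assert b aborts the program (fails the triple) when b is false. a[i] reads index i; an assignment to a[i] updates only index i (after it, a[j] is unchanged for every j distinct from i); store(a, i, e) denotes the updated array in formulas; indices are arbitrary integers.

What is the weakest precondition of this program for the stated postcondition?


Working backward. After the program, the postcondition w - 8 ≥ 4 ∨ 2*w ≠ -5 must hold; in canonical form it is w ≥ 12 ∨ 2*w ≠ -5.
Before b := tab[b] + 8: w ≥ 12 ∨ 2*w ≠ -5
Then branch requires ((k < tab[0] - 9 → 3*tab[w] ≠ 8) → (b ≥ 12 ∨ 2*b ≠ -5)) ∧ ((¬(k < tab[0] - 9 → 3*tab[w] ≠ 8)) → (w ≥ 12 ∨ 2*w ≠ -5)); else branch requires w ≥ 12 ∨ 2*w ≠ -5.
Before the if: ((2*pos + w ≥ -7 ∧ 2*tab[w + 3] + pos > k - 5) → (((k < tab[0] - 9 → 3*tab[w] ≠ 8) → (b ≥ 12 ∨ 2*b ≠ -5)) ∧ ((¬(k < tab[0] - 9 → 3*tab[w] ≠ 8)) → (w ≥ 12 ∨ 2*w ≠ -5)))) ∧ ((¬(2*pos + w ≥ -7 ∧ 2*tab[w + 3] + pos > k - 5)) → (w ≥ 12 ∨ 2*w ≠ -5))
Before assert k - 3 > 7: k > 10 ∧ ((2*pos + w ≥ -7 ∧ 2*tab[w + 3] + pos > k - 5) → (((k < tab[0] - 9 → 3*tab[w] ≠ 8) → (b ≥ 12 ∨ 2*b ≠ -5)) ∧ ((¬(k < tab[0] - 9 → 3*tab[w] ≠ 8)) → (w ≥ 12 ∨ 2*w ≠ -5)))) ∧ ((¬(2*pos + w ≥ -7 ∧ 2*tab[w + 3] + pos > k - 5)) → (w ≥ 12 ∨ 2*w ≠ -5))
Answer: WP = k > 10 ∧ ((2*pos + w ≥ -7 ∧ 2*tab[w + 3] + pos > k - 5) → (((k < tab[0] - 9 → 3*tab[w] ≠ 8) → (b ≥ 12 ∨ 2*b ≠ -5)) ∧ ((¬(k < tab[0] - 9 → 3*tab[w] ≠ 8)) → (w ≥ 12 ∨ 2*w ≠ -5)))) ∧ ((¬(2*pos + w ≥ -7 ∧ 2*tab[w + 3] + pos > k - 5)) → (w ≥ 12 ∨ 2*w ≠ -5))


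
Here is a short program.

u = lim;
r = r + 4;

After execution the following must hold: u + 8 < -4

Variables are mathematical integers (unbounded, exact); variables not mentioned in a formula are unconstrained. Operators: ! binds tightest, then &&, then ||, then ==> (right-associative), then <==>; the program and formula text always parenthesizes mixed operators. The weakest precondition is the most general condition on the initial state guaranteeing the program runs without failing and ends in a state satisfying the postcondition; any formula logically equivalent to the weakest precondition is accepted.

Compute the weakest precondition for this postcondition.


Working backward. After the program, the postcondition u + 8 < -4 must hold; in canonical form it is u < -12.
Before r := r + 4: u < -12
Before u := lim: lim < -12
Answer: WP = lim < -12


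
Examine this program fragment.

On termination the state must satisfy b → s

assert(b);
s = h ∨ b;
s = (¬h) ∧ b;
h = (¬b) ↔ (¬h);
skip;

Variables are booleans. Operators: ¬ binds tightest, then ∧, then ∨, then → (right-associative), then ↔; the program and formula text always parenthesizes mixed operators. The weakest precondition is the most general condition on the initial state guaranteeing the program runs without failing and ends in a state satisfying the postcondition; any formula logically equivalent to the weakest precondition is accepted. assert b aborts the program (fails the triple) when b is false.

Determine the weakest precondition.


Working backward. After the program, b → s must hold.
Before skip: b → s
Before h := (¬b) ↔ (¬h): b → s
Before s := (¬h) ∧ b: b → ((¬h) ∧ b)
Before s := h ∨ b: b → ((¬h) ∧ b)
Before assert b: b ∧ (b → ((¬h) ∧ b))
Answer: WP = b ∧ (b → ((¬h) ∧ b))


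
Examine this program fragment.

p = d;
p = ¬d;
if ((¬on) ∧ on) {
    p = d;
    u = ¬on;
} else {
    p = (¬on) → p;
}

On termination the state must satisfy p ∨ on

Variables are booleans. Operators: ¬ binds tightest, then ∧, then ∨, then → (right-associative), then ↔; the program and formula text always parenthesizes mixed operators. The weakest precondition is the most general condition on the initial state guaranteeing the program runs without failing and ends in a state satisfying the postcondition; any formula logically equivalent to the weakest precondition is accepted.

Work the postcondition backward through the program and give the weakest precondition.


Working backward. After the program, p ∨ on must hold.
Then branch requires d ∨ on; else branch requires ((¬on) → p) ∨ on.
Before the if: ((¬on) → p) ∨ on
Before p := ¬d: ((¬on) → (¬d)) ∨ on
Before p := d: ((¬on) → (¬d)) ∨ on
Answer: WP = ((¬on) → (¬d)) ∨ on


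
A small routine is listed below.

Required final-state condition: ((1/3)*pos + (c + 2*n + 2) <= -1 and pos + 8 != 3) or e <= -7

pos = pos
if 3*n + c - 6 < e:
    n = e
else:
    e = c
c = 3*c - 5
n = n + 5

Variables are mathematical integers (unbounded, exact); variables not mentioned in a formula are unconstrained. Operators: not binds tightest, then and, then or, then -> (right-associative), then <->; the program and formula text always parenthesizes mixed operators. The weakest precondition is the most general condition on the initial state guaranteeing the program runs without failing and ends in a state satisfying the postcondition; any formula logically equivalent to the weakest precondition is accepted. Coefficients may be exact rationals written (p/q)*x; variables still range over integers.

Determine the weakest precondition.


Working backward. After the program, the postcondition ((1/3)*pos + (c + 2*n + 2) <= -1 and pos + 8 != 3) or e <= -7 must hold; in canonical form it is (c + 2*n + (1/3)*pos <= -3 and pos != -5) or e <= -7.
Before n := n + 5: (c + 2*n + (1/3)*pos <= -13 and pos != -5) or e <= -7
Before c := 3*c - 5: (3*c + 2*n + (1/3)*pos <= -8 and pos != -5) or e <= -7
Then branch requires (3*c + 2*e + (1/3)*pos <= -8 and pos != -5) or e <= -7; else branch requires (3*c + 2*n + (1/3)*pos <= -8 and pos != -5) or c <= -7.
Before the if: (c + 3*n < e + 6 -> ((3*c + 2*e + (1/3)*pos <= -8 and pos != -5) or e <= -7)) and ((not (c + 3*n < e + 6)) -> ((3*c + 2*n + (1/3)*pos <= -8 and pos != -5) or c <= -7))
Before pos := pos: (c + 3*n < e + 6 -> ((3*c + 2*e + (1/3)*pos <= -8 and pos != -5) or e <= -7)) and ((not (c + 3*n < e + 6)) -> ((3*c + 2*n + (1/3)*pos <= -8 and pos != -5) or c <= -7))
Answer: WP = (c + 3*n < e + 6 -> ((3*c + 2*e + (1/3)*pos <= -8 and pos != -5) or e <= -7)) and ((not (c + 3*n < e + 6)) -> ((3*c + 2*n + (1/3)*pos <= -8 and pos != -5) or c <= -7))


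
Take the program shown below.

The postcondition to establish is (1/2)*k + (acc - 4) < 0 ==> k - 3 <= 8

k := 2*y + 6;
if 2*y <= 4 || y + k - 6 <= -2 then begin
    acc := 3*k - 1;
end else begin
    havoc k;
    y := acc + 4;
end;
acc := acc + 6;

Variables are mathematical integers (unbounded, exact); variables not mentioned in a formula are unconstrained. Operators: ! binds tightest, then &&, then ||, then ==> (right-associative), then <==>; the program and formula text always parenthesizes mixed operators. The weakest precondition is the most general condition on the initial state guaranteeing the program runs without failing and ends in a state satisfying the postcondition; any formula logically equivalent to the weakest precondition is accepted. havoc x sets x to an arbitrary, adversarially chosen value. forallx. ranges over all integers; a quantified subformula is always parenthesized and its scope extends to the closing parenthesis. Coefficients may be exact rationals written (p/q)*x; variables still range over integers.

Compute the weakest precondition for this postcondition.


Working backward. After the program, the postcondition (1/2)*k + (acc - 4) < 0 ==> k - 3 <= 8 must hold; in canonical form it is acc + (1/2)*k < 4 ==> k <= 11.
Before acc := acc + 6: acc + (1/2)*k < -2 ==> k <= 11
Then branch requires (7/2)*k < -1 ==> k <= 11; else branch requires forall k_1. (acc + (1/2)*k_1 < -2 ==> k_1 <= 11).
Before the if: ((2*y <= 4 || k + y <= 4) ==> ((7/2)*k < -1 ==> k <= 11)) && ((!(2*y <= 4 || k + y <= 4)) ==> (forall k_1. (acc + (1/2)*k_1 < -2 ==> k_1 <= 11)))
Before k := 2*y + 6: ((2*y <= 4 || 3*y <= -2) ==> (7*y < -22 ==> 2*y <= 5)) && ((!(2*y <= 4 || 3*y <= -2)) ==> (forall k_1. (acc + (1/2)*k_1 < -2 ==> k_1 <= 11)))
Answer: WP = ((2*y <= 4 || 3*y <= -2) ==> (7*y < -22 ==> 2*y <= 5)) && ((!(2*y <= 4 || 3*y <= -2)) ==> (forall k_1. (acc + (1/2)*k_1 < -2 ==> k_1 <= 11)))


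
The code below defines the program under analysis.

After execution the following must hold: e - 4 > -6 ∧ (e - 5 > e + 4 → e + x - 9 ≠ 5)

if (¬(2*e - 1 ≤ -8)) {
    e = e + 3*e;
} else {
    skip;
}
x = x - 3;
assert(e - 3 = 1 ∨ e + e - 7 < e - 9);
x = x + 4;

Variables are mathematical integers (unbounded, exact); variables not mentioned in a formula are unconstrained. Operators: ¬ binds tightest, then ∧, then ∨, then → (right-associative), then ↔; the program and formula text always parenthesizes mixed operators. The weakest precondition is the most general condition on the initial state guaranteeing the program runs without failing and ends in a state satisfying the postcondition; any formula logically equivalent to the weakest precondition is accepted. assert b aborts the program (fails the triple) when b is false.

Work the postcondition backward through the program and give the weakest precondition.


Working backward. After the program, the postcondition e - 4 > -6 ∧ (e - 5 > e + 4 → e + x - 9 ≠ 5) must hold; in canonical form it is e > -2.
Before x := x + 4: e > -2
Before assert e - 3 = 1 ∨ e + e - 7 < e - 9: (e = 4 ∨ e < -2) ∧ e > -2
Before x := x - 3: (e = 4 ∨ e < -2) ∧ e > -2
Then branch requires (4*e = 4 ∨ 4*e < -2) ∧ 4*e > -2; else branch requires (e = 4 ∨ e < -2) ∧ e > -2.
Before the if: ((¬(2*e ≤ -7)) → ((4*e = 4 ∨ 4*e < -2) ∧ 4*e > -2)) ∧ (2*e ≤ -7 → ((e = 4 ∨ e < -2) ∧ e > -2))
Answer: WP = ((¬(2*e ≤ -7)) → ((4*e = 4 ∨ 4*e < -2) ∧ 4*e > -2)) ∧ (2*e ≤ -7 → ((e = 4 ∨ e < -2) ∧ e > -2))


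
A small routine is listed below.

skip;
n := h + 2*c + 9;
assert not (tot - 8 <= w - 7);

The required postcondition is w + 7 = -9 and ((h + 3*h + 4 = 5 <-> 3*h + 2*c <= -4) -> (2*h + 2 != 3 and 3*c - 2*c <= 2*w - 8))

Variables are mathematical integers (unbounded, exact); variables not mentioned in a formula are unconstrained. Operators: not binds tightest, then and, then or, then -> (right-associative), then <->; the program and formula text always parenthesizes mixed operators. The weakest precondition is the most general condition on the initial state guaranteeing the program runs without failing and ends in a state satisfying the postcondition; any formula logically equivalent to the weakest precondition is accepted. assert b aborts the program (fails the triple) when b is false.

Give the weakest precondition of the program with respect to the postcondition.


Working backward. After the program, the postcondition w + 7 = -9 and ((h + 3*h + 4 = 5 <-> 3*h + 2*c <= -4) -> (2*h + 2 != 3 and 3*c - 2*c <= 2*w - 8)) must hold; in canonical form it is w = -16 and ((4*h = 1 <-> 2*c + 3*h <= -4) -> (2*h != 1 and c <= 2*w - 8)).
Before assert not (tot - 8 <= w - 7): (not (tot <= w + 1)) and w = -16 and ((4*h = 1 <-> 2*c + 3*h <= -4) -> (2*h != 1 and c <= 2*w - 8))
Before n := h + 2*c + 9: (not (tot <= w + 1)) and w = -16 and ((4*h = 1 <-> 2*c + 3*h <= -4) -> (2*h != 1 and c <= 2*w - 8))
Before skip: (not (tot <= w + 1)) and w = -16 and ((4*h = 1 <-> 2*c + 3*h <= -4) -> (2*h != 1 and c <= 2*w - 8))
Answer: WP = (not (tot <= w + 1)) and w = -16 and ((4*h = 1 <-> 2*c + 3*h <= -4) -> (2*h != 1 and c <= 2*w - 8))


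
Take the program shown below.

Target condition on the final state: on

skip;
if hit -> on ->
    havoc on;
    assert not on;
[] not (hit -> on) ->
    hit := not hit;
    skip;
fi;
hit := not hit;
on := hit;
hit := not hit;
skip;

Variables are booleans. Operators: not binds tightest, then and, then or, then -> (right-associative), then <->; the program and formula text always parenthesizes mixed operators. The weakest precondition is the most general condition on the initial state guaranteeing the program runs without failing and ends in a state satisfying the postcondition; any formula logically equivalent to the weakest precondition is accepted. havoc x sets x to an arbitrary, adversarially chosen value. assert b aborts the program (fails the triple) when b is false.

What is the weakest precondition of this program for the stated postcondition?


Working backward. After the program, on must hold.
Before skip: on
Before hit := not hit: on
Before on := hit: hit
Before hit := not hit: not hit
Then branch requires false; else branch requires hit.
Before the if: (not (hit -> on)) and ((not (hit -> on)) -> hit)
Before skip: (not (hit -> on)) and ((not (hit -> on)) -> hit)
Answer: WP = (not (hit -> on)) and ((not (hit -> on)) -> hit)


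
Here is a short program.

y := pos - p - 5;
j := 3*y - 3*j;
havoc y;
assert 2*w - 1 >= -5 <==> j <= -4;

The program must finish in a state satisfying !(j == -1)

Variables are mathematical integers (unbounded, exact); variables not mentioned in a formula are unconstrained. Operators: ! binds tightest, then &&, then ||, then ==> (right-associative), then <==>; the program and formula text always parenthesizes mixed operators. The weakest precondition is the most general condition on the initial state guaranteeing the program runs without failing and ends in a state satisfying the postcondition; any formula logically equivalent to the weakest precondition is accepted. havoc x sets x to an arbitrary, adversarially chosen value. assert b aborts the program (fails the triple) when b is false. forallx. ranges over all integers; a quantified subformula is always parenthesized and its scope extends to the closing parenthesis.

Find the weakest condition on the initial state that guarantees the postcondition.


Working backward. After the program, !(j == -1) must hold.
Before assert 2*w - 1 >= -5 <==> j <= -4: (2*w >= -4 <==> j <= -4) && (!(j == -1))
Before havoc y: (2*w >= -4 <==> j <= -4) && (!(j == -1))
Before j := 3*y - 3*j: (2*w >= -4 <==> 3*y <= 3*j - 4) && (!(3*y == 3*j - 1))
Before y := pos - p - 5: (2*w >= -4 <==> 3*pos <= 3*j + 3*p + 11) && (!(3*pos == 3*j + 3*p + 14))
Answer: WP = (2*w >= -4 <==> 3*pos <= 3*j + 3*p + 11) && (!(3*pos == 3*j + 3*p + 14))


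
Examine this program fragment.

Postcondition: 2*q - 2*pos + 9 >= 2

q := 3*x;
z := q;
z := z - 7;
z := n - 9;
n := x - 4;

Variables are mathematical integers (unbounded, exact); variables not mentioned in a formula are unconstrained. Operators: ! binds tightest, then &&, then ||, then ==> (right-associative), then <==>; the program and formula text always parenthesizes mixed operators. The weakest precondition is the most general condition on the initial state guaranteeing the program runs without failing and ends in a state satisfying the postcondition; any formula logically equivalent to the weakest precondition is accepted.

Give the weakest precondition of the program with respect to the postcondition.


Working backward. After the program, the postcondition 2*q - 2*pos + 9 >= 2 must hold; in canonical form it is 2*q >= 2*pos - 7.
Before n := x - 4: 2*q >= 2*pos - 7
Before z := n - 9: 2*q >= 2*pos - 7
Before z := z - 7: 2*q >= 2*pos - 7
Before z := q: 2*q >= 2*pos - 7
Before q := 3*x: 6*x >= 2*pos - 7
Answer: WP = 6*x >= 2*pos - 7


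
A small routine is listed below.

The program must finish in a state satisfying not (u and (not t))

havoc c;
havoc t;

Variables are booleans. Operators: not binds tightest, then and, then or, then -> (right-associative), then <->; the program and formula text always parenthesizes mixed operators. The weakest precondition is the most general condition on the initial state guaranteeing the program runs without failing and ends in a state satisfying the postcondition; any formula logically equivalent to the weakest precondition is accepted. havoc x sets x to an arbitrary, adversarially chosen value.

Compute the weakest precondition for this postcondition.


Working backward. After the program, not (u and (not t)) must hold.
Before havoc t: not u
Before havoc c: not u
Answer: WP = not u


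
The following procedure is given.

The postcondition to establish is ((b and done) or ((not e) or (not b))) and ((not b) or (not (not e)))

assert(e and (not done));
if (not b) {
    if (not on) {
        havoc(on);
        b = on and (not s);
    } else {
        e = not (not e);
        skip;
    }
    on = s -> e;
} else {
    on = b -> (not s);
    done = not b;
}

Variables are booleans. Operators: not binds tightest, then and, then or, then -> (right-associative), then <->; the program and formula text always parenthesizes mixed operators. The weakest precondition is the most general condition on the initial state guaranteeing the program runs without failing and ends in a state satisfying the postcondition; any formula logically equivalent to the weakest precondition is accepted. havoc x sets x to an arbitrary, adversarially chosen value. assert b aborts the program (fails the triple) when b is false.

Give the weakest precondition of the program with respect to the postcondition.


Working backward. After the program, the postcondition ((b and done) or ((not e) or (not b))) and ((not b) or (not (not e))) must hold; in canonical form it is ((b and done) or (not e) or (not b)) and ((not b) or e).
Then branch requires ((not on) -> ((((not s) and done) or (not e) or s) and (s or e))) and (on -> (((b and done) or (not e) or (not b)) and ((not b) or e))); else branch requires ((not e) or (not b)) and ((not b) or e).
Before the if: ((not b) -> (((not on) -> ((((not s) and done) or (not e) or s) and (s or e))) and (on -> (((b and done) or (not e) or (not b)) and ((not b) or e))))) and (b -> (((not e) or (not b)) and ((not b) or e)))
Before assert e and (not done): e and (not done) and ((not b) -> (((not on) -> ((((not s) and done) or (not e) or s) and (s or e))) and (on -> (((b and done) or (not e) or (not b)) and ((not b) or e))))) and (b -> (((not e) or (not b)) and ((not b) or e)))
Answer: WP = e and (not done) and ((not b) -> (((not on) -> ((((not s) and done) or (not e) or s) and (s or e))) and (on -> (((b and done) or (not e) or (not b)) and ((not b) or e))))) and (b -> (((not e) or (not b)) and ((not b) or e)))


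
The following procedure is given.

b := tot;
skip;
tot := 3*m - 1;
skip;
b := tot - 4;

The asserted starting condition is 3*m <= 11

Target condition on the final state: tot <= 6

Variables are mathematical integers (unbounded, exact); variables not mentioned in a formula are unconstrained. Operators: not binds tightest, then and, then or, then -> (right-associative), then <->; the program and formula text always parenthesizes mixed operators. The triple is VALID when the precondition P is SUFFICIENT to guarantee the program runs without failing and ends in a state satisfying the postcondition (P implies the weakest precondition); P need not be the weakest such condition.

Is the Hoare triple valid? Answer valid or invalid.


Working backward. After the program, tot <= 6 must hold.
Before b := tot - 4: tot <= 6
Before skip: tot <= 6
Before tot := 3*m - 1: 3*m <= 7
Before skip: 3*m <= 7
Before b := tot: 3*m <= 7
The weakest precondition is 3*m <= 7.
Check whether 3*m <= 11 implies it.
Countermodel: at the initial state m = 3, the precondition holds but the weakest precondition fails.
Answer: invalid


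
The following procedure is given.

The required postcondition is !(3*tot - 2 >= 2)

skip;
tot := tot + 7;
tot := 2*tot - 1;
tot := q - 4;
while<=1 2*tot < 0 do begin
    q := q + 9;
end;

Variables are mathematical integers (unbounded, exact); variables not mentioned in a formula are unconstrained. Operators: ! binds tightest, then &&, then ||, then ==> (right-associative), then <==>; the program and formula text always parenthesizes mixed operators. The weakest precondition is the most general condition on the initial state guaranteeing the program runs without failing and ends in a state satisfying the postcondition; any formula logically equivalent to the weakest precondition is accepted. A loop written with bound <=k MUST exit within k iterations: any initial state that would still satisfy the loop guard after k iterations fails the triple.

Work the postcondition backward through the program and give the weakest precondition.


Working backward. After the program, the postcondition !(3*tot - 2 >= 2) must hold; in canonical form it is !(3*tot >= 4).
Before the loop (bound <=1), unroll the exhaustion recursion (WP_0 = exit-now case; WP_j = one more guarded iteration, up to j = 1):
  WP_0: (!(2*tot < 0)) && (!(3*tot >= 4))
  WP_1: (2*tot < 0 ==> ((!(2*tot < 0)) && (!(3*tot >= 4)))) && ((!(2*tot < 0)) ==> (!(3*tot >= 4)))
So before the loop: (2*tot < 0 ==> ((!(2*tot < 0)) && (!(3*tot >= 4)))) && ((!(2*tot < 0)) ==> (!(3*tot >= 4)))
Before tot := q - 4: (2*q < 8 ==> ((!(2*q < 8)) && (!(3*q >= 16)))) && ((!(2*q < 8)) ==> (!(3*q >= 16)))
Before tot := 2*tot - 1: (2*q < 8 ==> ((!(2*q < 8)) && (!(3*q >= 16)))) && ((!(2*q < 8)) ==> (!(3*q >= 16)))
Before tot := tot + 7: (2*q < 8 ==> ((!(2*q < 8)) && (!(3*q >= 16)))) && ((!(2*q < 8)) ==> (!(3*q >= 16)))
Before skip: (2*q < 8 ==> ((!(2*q < 8)) && (!(3*q >= 16)))) && ((!(2*q < 8)) ==> (!(3*q >= 16)))
Answer: WP = (2*q < 8 ==> ((!(2*q < 8)) && (!(3*q >= 16)))) && ((!(2*q < 8)) ==> (!(3*q >= 16)))


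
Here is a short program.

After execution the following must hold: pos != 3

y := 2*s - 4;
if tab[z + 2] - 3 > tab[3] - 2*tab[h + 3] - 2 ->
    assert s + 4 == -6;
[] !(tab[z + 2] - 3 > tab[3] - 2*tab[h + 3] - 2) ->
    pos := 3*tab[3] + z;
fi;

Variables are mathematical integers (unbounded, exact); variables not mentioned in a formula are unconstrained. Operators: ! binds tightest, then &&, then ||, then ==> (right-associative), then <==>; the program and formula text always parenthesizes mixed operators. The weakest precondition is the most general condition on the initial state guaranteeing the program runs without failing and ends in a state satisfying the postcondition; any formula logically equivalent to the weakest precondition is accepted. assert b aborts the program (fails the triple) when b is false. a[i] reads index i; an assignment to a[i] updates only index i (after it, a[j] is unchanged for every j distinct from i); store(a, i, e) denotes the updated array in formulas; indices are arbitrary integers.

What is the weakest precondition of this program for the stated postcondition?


Working backward. After the program, pos != 3 must hold.
Then branch requires s == -10 && pos != 3; else branch requires 3*tab[3] + z != 3.
Before the if: (2*tab[h + 3] + tab[z + 2] > tab[3] + 1 ==> (s == -10 && pos != 3)) && ((!(2*tab[h + 3] + tab[z + 2] > tab[3] + 1)) ==> 3*tab[3] + z != 3)
Before y := 2*s - 4: (2*tab[h + 3] + tab[z + 2] > tab[3] + 1 ==> (s == -10 && pos != 3)) && ((!(2*tab[h + 3] + tab[z + 2] > tab[3] + 1)) ==> 3*tab[3] + z != 3)
Answer: WP = (2*tab[h + 3] + tab[z + 2] > tab[3] + 1 ==> (s == -10 && pos != 3)) && ((!(2*tab[h + 3] + tab[z + 2] > tab[3] + 1)) ==> 3*tab[3] + z != 3)


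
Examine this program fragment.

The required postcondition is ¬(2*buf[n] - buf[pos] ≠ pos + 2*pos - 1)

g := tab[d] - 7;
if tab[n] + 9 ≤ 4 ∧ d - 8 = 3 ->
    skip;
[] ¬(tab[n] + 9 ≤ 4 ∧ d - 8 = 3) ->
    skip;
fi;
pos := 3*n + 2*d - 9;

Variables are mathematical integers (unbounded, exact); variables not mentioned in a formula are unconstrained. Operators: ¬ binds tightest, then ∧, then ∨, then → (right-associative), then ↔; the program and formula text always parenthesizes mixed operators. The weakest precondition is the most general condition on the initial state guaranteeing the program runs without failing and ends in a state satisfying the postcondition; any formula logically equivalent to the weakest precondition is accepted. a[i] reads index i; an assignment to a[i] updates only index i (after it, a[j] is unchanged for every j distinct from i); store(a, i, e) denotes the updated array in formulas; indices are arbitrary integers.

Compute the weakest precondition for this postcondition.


Working backward. After the program, the postcondition ¬(2*buf[n] - buf[pos] ≠ pos + 2*pos - 1) must hold; in canonical form it is ¬(2*buf[n] ≠ buf[pos] + 3*pos - 1).
Before pos := 3*n + 2*d - 9: ¬(2*buf[n] ≠ buf[2*d + 3*n - 9] + 6*d + 9*n - 28)
Then branch requires ¬(2*buf[n] ≠ buf[2*d + 3*n - 9] + 6*d + 9*n - 28); else branch requires ¬(2*buf[n] ≠ buf[2*d + 3*n - 9] + 6*d + 9*n - 28).
Before the if: ((tab[n] ≤ -5 ∧ d = 11) → (¬(2*buf[n] ≠ buf[2*d + 3*n - 9] + 6*d + 9*n - 28))) ∧ ((¬(tab[n] ≤ -5 ∧ d = 11)) → (¬(2*buf[n] ≠ buf[2*d + 3*n - 9] + 6*d + 9*n - 28)))
Before g := tab[d] - 7: ((tab[n] ≤ -5 ∧ d = 11) → (¬(2*buf[n] ≠ buf[2*d + 3*n - 9] + 6*d + 9*n - 28))) ∧ ((¬(tab[n] ≤ -5 ∧ d = 11)) → (¬(2*buf[n] ≠ buf[2*d + 3*n - 9] + 6*d + 9*n - 28)))
Answer: WP = ((tab[n] ≤ -5 ∧ d = 11) → (¬(2*buf[n] ≠ buf[2*d + 3*n - 9] + 6*d + 9*n - 28))) ∧ ((¬(tab[n] ≤ -5 ∧ d = 11)) → (¬(2*buf[n] ≠ buf[2*d + 3*n - 9] + 6*d + 9*n - 28)))


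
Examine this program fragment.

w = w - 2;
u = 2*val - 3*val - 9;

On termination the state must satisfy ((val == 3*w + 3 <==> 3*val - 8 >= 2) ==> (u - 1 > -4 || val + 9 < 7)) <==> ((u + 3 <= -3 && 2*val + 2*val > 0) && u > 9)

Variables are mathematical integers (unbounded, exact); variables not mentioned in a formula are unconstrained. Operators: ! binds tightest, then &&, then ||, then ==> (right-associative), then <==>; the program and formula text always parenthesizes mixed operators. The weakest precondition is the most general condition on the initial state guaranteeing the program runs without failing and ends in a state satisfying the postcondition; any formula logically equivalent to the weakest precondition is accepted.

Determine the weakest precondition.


Working backward. After the program, the postcondition ((val == 3*w + 3 <==> 3*val - 8 >= 2) ==> (u - 1 > -4 || val + 9 < 7)) <==> ((u + 3 <= -3 && 2*val + 2*val > 0) && u > 9) must hold; in canonical form it is ((val == 3*w + 3 <==> 3*val >= 10) ==> (u > -3 || val < -2)) <==> (u <= -6 && 4*val > 0 && u > 9).
Before u := 2*val - 3*val - 9: ((val == 3*w + 3 <==> 3*val >= 10) ==> (val < -6 || val < -2)) <==> (val >= -3 && 4*val > 0 && val < -18)
Before w := w - 2: ((val == 3*w - 3 <==> 3*val >= 10) ==> (val < -6 || val < -2)) <==> (val >= -3 && 4*val > 0 && val < -18)
Answer: WP = ((val == 3*w - 3 <==> 3*val >= 10) ==> (val < -6 || val < -2)) <==> (val >= -3 && 4*val > 0 && val < -18)


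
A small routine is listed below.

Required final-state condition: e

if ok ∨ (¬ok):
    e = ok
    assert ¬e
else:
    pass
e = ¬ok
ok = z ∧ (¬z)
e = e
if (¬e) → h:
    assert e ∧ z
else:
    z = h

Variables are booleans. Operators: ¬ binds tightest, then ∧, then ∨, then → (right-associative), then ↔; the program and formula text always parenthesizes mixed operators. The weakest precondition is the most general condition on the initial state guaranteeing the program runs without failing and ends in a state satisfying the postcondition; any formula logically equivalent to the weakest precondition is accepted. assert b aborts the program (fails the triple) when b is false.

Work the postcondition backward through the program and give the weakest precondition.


Working backward. After the program, e must hold.
Then branch requires e ∧ z; else branch requires e.
Before the if: (((¬e) → h) → (e ∧ z)) ∧ ((¬((¬e) → h)) → e)
Before e := e: (((¬e) → h) → (e ∧ z)) ∧ ((¬((¬e) → h)) → e)
Before ok := z ∧ (¬z): (((¬e) → h) → (e ∧ z)) ∧ ((¬((¬e) → h)) → e)
Before e := ¬ok: ((ok → h) → ((¬ok) ∧ z)) ∧ ((¬(ok → h)) → (¬ok))
Then branch requires (¬ok) ∧ ((ok → h) → ((¬ok) ∧ z)) ∧ ((¬(ok → h)) → (¬ok)); else branch requires ((ok → h) → ((¬ok) ∧ z)) ∧ ((¬(ok → h)) → (¬ok)).
Before the if: (¬ok) ∧ ((ok → h) → ((¬ok) ∧ z)) ∧ ((¬(ok → h)) → (¬ok))
Answer: WP = (¬ok) ∧ ((ok → h) → ((¬ok) ∧ z)) ∧ ((¬(ok → h)) → (¬ok))


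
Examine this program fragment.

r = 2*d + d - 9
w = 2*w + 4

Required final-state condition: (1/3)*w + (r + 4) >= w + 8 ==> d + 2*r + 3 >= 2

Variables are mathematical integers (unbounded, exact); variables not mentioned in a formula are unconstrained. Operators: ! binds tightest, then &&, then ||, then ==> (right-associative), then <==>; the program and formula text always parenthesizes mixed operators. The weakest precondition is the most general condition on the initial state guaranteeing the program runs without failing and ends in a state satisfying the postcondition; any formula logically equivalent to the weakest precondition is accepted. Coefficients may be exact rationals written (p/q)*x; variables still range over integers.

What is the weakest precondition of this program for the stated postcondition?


Working backward. After the program, the postcondition (1/3)*w + (r + 4) >= w + 8 ==> d + 2*r + 3 >= 2 must hold; in canonical form it is r >= (2/3)*w + 4 ==> d + 2*r >= -1.
Before w := 2*w + 4: r >= (4/3)*w + 20/3 ==> d + 2*r >= -1
Before r := 2*d + d - 9: 3*d >= (4/3)*w + 47/3 ==> 7*d >= 17
Answer: WP = 3*d >= (4/3)*w + 47/3 ==> 7*d >= 17


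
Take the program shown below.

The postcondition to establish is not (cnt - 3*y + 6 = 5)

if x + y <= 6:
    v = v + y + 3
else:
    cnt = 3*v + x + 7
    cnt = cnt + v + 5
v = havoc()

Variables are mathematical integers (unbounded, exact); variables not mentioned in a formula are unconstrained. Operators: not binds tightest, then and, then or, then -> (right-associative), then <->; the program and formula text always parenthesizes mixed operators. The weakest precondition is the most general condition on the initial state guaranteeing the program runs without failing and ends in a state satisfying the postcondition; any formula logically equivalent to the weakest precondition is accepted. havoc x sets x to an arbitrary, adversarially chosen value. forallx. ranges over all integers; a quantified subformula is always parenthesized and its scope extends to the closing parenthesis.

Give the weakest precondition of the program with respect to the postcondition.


Working backward. After the program, the postcondition not (cnt - 3*y + 6 = 5) must hold; in canonical form it is not (cnt = 3*y - 1).
Before havoc v: not (cnt = 3*y - 1)
Then branch requires not (cnt = 3*y - 1); else branch requires not (4*v + x = 3*y - 13).
Before the if: (x + y <= 6 -> (not (cnt = 3*y - 1))) and ((not (x + y <= 6)) -> (not (4*v + x = 3*y - 13)))
Answer: WP = (x + y <= 6 -> (not (cnt = 3*y - 1))) and ((not (x + y <= 6)) -> (not (4*v + x = 3*y - 13)))


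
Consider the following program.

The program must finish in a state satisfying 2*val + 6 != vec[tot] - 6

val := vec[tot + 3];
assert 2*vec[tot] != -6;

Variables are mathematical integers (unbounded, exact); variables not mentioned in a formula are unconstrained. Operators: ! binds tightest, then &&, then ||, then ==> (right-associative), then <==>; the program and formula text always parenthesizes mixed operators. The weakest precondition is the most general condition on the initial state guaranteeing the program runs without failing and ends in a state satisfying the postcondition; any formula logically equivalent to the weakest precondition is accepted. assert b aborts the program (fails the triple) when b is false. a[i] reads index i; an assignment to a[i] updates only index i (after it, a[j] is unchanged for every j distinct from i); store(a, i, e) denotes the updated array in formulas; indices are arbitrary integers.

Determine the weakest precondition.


Working backward. After the program, the postcondition 2*val + 6 != vec[tot] - 6 must hold; in canonical form it is 2*val != vec[tot] - 12.
Before assert 2*vec[tot] != -6: 2*vec[tot] != -6 && 2*val != vec[tot] - 12
Before val := vec[tot + 3]: 2*vec[tot] != -6 && 2*vec[tot + 3] != vec[tot] - 12
Answer: WP = 2*vec[tot] != -6 && 2*vec[tot + 3] != vec[tot] - 12


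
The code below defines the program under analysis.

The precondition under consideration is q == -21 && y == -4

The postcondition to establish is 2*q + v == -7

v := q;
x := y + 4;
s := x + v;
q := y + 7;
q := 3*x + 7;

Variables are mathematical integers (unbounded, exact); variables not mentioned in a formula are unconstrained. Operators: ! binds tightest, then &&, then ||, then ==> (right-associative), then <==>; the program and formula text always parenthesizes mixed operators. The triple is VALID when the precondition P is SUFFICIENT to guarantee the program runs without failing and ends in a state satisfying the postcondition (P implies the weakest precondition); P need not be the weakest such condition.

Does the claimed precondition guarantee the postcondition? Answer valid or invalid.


Working backward. After the program, 2*q + v == -7 must hold.
Before q := 3*x + 7: v + 6*x == -21
Before q := y + 7: v + 6*x == -21
Before s := x + v: v + 6*x == -21
Before x := y + 4: v + 6*y == -45
Before v := q: q + 6*y == -45
The weakest precondition is q + 6*y == -45.
Check whether q == -21 && y == -4 implies it.
Every state satisfying the precondition satisfies the weakest precondition: the implication holds.
Answer: valid


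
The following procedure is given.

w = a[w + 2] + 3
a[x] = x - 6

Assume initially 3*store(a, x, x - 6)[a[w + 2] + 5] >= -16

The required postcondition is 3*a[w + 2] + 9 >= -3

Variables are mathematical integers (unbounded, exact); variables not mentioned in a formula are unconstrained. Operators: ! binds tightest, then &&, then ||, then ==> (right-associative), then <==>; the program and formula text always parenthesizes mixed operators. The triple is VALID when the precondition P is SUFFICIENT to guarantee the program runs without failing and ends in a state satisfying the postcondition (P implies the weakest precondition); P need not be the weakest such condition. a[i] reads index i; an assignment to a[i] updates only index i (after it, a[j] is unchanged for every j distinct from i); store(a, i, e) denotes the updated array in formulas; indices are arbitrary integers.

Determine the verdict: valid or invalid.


Working backward. After the program, the postcondition 3*a[w + 2] + 9 >= -3 must hold; in canonical form it is 3*a[w + 2] >= -12.
Before a[x] := x - 6: 3*store(a, x, x - 6)[w + 2] >= -12
Before w := a[w + 2] + 3: 3*store(a, x, x - 6)[a[w + 2] + 5] >= -12
The weakest precondition is 3*store(a, x, x - 6)[a[w + 2] + 5] >= -12.
Check whether 3*store(a, x, x - 6)[a[w + 2] + 5] >= -16 implies it.
Countermodel: at the initial state a = {[0] = 2, [3] = 15215, [15220] = -5, elsewhere 2}, w = 1, x = 0, the precondition holds but the weakest precondition fails.
Answer: invalid


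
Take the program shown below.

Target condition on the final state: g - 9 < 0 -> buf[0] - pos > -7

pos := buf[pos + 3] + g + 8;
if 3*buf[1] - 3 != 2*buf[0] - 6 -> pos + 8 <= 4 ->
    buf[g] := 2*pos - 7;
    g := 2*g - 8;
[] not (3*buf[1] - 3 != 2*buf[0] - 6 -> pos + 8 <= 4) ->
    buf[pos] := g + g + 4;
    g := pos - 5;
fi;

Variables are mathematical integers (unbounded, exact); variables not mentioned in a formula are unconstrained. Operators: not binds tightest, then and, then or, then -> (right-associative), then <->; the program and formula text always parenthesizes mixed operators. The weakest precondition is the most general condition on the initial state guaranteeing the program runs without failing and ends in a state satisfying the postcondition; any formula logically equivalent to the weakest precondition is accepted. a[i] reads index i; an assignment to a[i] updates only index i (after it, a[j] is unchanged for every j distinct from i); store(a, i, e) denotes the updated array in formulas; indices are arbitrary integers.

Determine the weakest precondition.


Working backward. After the program, the postcondition g - 9 < 0 -> buf[0] - pos > -7 must hold; in canonical form it is g < 9 -> buf[0] > pos - 7.
Then branch requires 2*g < 17 -> store(buf, g, 2*pos - 7)[0] > pos - 7; else branch requires pos < 14 -> store(buf, pos, 2*g + 4)[0] > pos - 7.
Before the if: ((3*buf[1] != 2*buf[0] - 3 -> pos <= -4) -> (2*g < 17 -> store(buf, g, 2*pos - 7)[0] > pos - 7)) and ((not (3*buf[1] != 2*buf[0] - 3 -> pos <= -4)) -> (pos < 14 -> store(buf, pos, 2*g + 4)[0] > pos - 7))
Before pos := buf[pos + 3] + g + 8: ((3*buf[1] != 2*buf[0] - 3 -> buf[pos + 3] + g <= -12) -> (2*g < 17 -> store(buf, g, 2*buf[pos + 3] + 2*g + 9)[0] > buf[pos + 3] + g + 1)) and ((not (3*buf[1] != 2*buf[0] - 3 -> buf[pos + 3] + g <= -12)) -> (buf[pos + 3] + g < 6 -> store(buf, buf[pos + 3] + g + 8, 2*g + 4)[0] > buf[pos + 3] + g + 1))
Answer: WP = ((3*buf[1] != 2*buf[0] - 3 -> buf[pos + 3] + g <= -12) -> (2*g < 17 -> store(buf, g, 2*buf[pos + 3] + 2*g + 9)[0] > buf[pos + 3] + g + 1)) and ((not (3*buf[1] != 2*buf[0] - 3 -> buf[pos + 3] + g <= -12)) -> (buf[pos + 3] + g < 6 -> store(buf, buf[pos + 3] + g + 8, 2*g + 4)[0] > buf[pos + 3] + g + 1))
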